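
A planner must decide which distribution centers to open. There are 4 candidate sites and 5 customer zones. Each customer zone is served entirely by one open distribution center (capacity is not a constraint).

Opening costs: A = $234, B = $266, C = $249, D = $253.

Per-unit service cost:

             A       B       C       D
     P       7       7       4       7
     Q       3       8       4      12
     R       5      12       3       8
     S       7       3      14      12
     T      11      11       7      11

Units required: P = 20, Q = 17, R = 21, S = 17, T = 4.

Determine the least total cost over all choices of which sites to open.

Minimum total cost: 693

For any fixed open set, each customer zone goes to its cheapest open site; total = fixed + service.
{A}: P→A 7·20=140, Q→A 3·17=51, R→A 5·21=105, S→A 7·17=119, T→A 11·4=44. Service 459; fixed 234; total 693.
{C}: P→C 4·20=80, Q→C 4·17=68, R→C 3·21=63, S→C 14·17=238, T→C 7·4=28. Service 477; fixed 249; total 726.
{B, C}: service 290 + fixed 515 = 805
{A, B, C, D}: service 273 + fixed 1002 = 1275
No other subset beats 693.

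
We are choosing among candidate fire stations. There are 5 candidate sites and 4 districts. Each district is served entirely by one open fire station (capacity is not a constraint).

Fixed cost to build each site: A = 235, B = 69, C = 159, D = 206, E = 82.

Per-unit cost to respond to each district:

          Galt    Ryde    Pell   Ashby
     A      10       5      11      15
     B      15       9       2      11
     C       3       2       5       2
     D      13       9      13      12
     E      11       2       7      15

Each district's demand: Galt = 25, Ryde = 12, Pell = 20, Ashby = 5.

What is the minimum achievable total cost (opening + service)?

For any fixed open set, each district goes to its cheapest open site; total = fixed + service.
{C}: Galt→C 3·25=75, Ryde→C 2·12=24, Pell→C 5·20=100, Ashby→C 2·5=10. Service 209; fixed 159; total 368.
{B, C}: service 149 + fixed 228 = 377
{C, E}: service 209 + fixed 241 = 450
{A, B, C, D, E}: service 149 + fixed 751 = 900
No other subset beats 368.

Minimum total cost: 368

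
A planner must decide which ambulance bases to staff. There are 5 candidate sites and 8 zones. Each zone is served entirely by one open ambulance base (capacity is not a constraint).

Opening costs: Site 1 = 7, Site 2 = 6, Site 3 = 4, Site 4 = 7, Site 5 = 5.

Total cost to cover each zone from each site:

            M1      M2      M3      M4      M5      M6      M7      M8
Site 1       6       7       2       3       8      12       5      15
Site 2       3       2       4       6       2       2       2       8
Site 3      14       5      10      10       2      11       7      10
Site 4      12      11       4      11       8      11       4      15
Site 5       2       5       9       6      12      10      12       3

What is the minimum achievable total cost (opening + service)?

Minimum total cost: 34

For any fixed open set, each zone goes to its cheapest open site; total = fixed + service.
{Site 2, Site 5}: M1→Site 5 2, M2→Site 2 2, M3→Site 2 4, M4→Site 2 6, M5→Site 2 2, M6→Site 2 2, M7→Site 2 2, M8→Site 5 3. Service 23; fixed 11; total 34.
{Site 2}: service 29 + fixed 6 = 35
{Site 1, Site 2, Site 5}: service 18 + fixed 18 = 36
{Site 1, Site 2, Site 3, Site 4, Site 5}: service 18 + fixed 29 = 47
No other subset beats 34.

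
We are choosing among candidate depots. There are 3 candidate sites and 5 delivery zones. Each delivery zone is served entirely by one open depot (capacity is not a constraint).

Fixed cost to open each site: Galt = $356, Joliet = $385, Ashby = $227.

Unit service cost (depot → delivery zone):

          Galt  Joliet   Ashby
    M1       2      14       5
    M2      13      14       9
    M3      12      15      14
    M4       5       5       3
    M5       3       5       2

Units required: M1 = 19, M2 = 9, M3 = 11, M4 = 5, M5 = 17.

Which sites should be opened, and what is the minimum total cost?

For any fixed open set, each delivery zone goes to its cheapest open site; total = fixed + service.
{Ashby}: M1→Ashby 5·19=95, M2→Ashby 9·9=81, M3→Ashby 14·11=154, M4→Ashby 3·5=15, M5→Ashby 2·17=34. Service 379; fixed 227; total 606.
{Galt}: service 363 + fixed 356 = 719
{Galt, Ashby}: service 300 + fixed 583 = 883
{Galt, Joliet, Ashby}: service 300 + fixed 968 = 1268
No other subset beats 606.

Open Ashby only; minimum total cost 606.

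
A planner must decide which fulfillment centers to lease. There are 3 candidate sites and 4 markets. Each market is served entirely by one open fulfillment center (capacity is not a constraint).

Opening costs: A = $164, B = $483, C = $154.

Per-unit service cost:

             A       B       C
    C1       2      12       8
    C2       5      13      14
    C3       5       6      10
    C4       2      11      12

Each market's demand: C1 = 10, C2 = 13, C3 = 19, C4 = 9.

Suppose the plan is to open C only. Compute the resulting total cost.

Total cost: 714

Each market is assigned to its cheapest site among the open ones.
{C}: C1→C 8·10=80, C2→C 14·13=182, C3→C 10·19=190, C4→C 12·9=108. Service 560; fixed 154; total 714.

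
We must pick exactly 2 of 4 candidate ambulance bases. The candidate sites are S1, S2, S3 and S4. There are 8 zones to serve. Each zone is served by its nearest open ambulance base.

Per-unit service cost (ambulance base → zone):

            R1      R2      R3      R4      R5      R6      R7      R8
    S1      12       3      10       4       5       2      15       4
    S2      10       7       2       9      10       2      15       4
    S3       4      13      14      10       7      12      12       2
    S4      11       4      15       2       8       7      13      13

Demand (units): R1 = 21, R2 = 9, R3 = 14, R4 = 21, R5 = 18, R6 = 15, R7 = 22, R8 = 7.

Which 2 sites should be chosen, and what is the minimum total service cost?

With exactly 2 open, each zone uses its cheapest among the chosen.
{S1, S3}: R1→S3 4·21=84, R2→S1 3·9=27, R3→S1 10·14=140, R4→S1 4·21=84, R5→S1 5·18=90, R6→S1 2·15=30, R7→S3 12·22=264, R8→S3 2·7=14. Service cost 733.
{S2, S3}: service cost 798
{S2, S4}: service cost 804
Among all 6 size-2 choices, {S1, S3} is lowest.

Choose S1 and S3; total service cost 733.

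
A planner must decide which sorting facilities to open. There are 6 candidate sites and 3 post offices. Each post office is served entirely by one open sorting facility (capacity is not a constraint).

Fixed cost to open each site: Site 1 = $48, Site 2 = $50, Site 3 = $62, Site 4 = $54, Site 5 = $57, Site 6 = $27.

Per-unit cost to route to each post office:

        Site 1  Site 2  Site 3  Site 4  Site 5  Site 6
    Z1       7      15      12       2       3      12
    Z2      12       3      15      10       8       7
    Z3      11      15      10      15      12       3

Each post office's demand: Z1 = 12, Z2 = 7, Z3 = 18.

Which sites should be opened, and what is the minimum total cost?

Open Site 4 and Site 6; minimum total cost 208.

For any fixed open set, each post office goes to its cheapest open site; total = fixed + service.
{Site 4, Site 6}: Z1→Site 4 2·12=24, Z2→Site 6 7·7=49, Z3→Site 6 3·18=54. Service 127; fixed 81; total 208.
{Site 5, Site 6}: service 139 + fixed 84 = 223
{Site 2, Site 4, Site 6}: service 99 + fixed 131 = 230
{Site 1, Site 2, Site 3, Site 4, Site 5, Site 6}: service 99 + fixed 298 = 397
No other subset beats 208.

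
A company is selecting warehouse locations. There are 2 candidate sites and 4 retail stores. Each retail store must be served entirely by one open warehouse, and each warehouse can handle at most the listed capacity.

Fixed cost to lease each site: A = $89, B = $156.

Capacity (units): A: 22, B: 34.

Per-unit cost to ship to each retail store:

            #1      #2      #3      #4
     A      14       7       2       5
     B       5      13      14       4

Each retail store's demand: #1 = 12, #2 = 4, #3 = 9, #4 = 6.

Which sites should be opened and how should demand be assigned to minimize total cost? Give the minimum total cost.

Minimum total cost: 375

Open {A, B}: #1→B 5·12=60, #2→A 7·4=28, #3→A 2·9=18, #4→B 4·6=24.
Loads: A carries 13/22, B carries 18/34. Service 130; fixed 245; total 375.
Next best feasible plan costs 381.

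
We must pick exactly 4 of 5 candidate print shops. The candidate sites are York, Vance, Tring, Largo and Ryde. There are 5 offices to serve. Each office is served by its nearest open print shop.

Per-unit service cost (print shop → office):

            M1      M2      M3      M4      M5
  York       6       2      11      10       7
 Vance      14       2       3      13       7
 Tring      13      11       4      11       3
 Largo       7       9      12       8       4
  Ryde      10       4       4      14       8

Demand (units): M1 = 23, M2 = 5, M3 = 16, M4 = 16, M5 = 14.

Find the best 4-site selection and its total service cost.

Choose York, Vance, Tring and Largo; total service cost 366.

With exactly 4 open, each office uses its cheapest among the chosen.
{York, Vance, Tring, Largo}: M1→York 6·23=138, M2→York 2·5=10, M3→Vance 3·16=48, M4→Largo 8·16=128, M5→Tring 3·14=42. Service cost 366.
{York, Vance, Largo, Ryde}: service cost 380
{York, Tring, Largo, Ryde}: service cost 382
Among all 5 size-4 choices, {York, Vance, Tring, Largo} is lowest.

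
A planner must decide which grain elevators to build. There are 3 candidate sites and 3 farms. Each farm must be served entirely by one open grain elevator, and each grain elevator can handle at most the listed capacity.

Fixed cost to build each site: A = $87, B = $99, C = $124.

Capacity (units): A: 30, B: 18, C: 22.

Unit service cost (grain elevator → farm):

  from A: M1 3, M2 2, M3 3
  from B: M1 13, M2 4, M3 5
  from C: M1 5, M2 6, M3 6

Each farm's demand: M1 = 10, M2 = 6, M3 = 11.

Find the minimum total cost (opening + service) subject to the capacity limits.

Open {A}: M1→A 3·10=30, M2→A 2·6=12, M3→A 3·11=33.
Loads: A carries 27/30. Service 75; fixed 87; total 162.
Next best feasible plan costs 261.

Minimum total cost: 162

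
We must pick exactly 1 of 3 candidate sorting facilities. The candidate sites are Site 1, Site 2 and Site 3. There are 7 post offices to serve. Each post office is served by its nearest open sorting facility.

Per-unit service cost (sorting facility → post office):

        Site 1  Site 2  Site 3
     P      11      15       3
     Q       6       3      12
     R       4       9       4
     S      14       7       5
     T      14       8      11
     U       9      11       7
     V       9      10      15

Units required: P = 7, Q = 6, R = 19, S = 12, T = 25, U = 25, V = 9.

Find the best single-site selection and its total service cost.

Choose Site 3 only; total service cost 814.

With exactly 1 open, each post office uses its cheapest among the chosen.
{Site 3}: P→Site 3 3·7=21, Q→Site 3 12·6=72, R→Site 3 4·19=76, S→Site 3 5·12=60, T→Site 3 11·25=275, U→Site 3 7·25=175, V→Site 3 15·9=135. Service cost 814.
{Site 2}: service cost 943
{Site 1}: service cost 1013
Among all 3 size-1 choices, {Site 3} is lowest.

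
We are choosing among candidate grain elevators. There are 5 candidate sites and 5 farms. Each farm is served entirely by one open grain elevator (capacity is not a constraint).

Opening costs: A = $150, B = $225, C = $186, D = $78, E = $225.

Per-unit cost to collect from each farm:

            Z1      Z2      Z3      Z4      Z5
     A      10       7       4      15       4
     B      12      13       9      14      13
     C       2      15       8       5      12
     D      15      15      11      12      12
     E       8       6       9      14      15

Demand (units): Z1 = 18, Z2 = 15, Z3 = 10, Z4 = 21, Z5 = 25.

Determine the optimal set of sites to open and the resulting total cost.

For any fixed open set, each farm goes to its cheapest open site; total = fixed + service.
{A, C}: Z1→C 2·18=36, Z2→A 7·15=105, Z3→A 4·10=40, Z4→C 5·21=105, Z5→A 4·25=100. Service 386; fixed 336; total 722.
{A, C, D}: service 386 + fixed 414 = 800
{A}: service 740 + fixed 150 = 890
{A, B, C, D, E}: service 371 + fixed 864 = 1235
No other subset beats 722.

Open A and C; minimum total cost 722.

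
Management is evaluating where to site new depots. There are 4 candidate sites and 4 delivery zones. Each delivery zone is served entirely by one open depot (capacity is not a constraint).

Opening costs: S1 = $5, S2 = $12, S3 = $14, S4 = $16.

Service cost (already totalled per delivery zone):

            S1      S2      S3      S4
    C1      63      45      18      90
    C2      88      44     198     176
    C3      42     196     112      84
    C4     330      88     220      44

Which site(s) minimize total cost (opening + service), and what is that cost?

Open S1, S2, S3 and S4; minimum total cost 195.

For any fixed open set, each delivery zone goes to its cheapest open site; total = fixed + service.
{S1, S2, S3, S4}: C1→S3 18, C2→S2 44, C3→S1 42, C4→S4 44. Service 148; fixed 47; total 195.
{S1, S2, S4}: service 175 + fixed 33 = 208
{S1, S2, S3}: C1→S3 18, C2→S2 44, C3→S1 42, C4→S2 88. Service 192; fixed 31; total 223.
{S1}: service 523 + fixed 5 = 528
(All 15 nonempty subsets were checked; S1, S2, S3 and S4 is lowest.)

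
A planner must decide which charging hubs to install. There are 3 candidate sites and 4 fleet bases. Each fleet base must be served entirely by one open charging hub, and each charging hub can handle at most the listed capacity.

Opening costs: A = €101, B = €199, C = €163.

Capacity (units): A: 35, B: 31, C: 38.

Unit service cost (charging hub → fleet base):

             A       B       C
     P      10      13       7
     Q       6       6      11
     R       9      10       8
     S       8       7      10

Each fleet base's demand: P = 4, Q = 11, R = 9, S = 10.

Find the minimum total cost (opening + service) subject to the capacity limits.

Open {A}: P→A 10·4=40, Q→A 6·11=66, R→A 9·9=81, S→A 8·10=80.
Loads: A carries 34/35. Service 267; fixed 101; total 368.
Next best feasible plan costs 484.

Minimum total cost: 368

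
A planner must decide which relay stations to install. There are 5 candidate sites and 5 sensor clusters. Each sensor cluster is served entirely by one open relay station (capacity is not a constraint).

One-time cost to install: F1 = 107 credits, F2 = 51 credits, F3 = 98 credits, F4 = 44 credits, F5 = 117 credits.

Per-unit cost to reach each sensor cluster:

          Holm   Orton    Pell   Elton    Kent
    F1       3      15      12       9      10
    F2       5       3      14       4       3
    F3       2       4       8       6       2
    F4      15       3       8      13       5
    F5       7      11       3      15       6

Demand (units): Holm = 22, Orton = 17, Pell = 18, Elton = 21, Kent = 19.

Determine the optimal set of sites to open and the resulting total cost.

Open F2 and F3; minimum total cost 510.

For any fixed open set, each sensor cluster goes to its cheapest open site; total = fixed + service.
{F2, F3}: Holm→F3 2·22=44, Orton→F2 3·17=51, Pell→F3 8·18=144, Elton→F2 4·21=84, Kent→F3 2·19=38. Service 361; fixed 149; total 510.
{F3}: service 420 + fixed 98 = 518
{F2, F5}: service 356 + fixed 168 = 524
{F1, F2, F3, F4, F5}: Holm→F3 2·22=44, Orton→F2 3·17=51, Pell→F5 3·18=54, Elton→F2 4·21=84, Kent→F3 2·19=38. Service 271; fixed 417; total 688.
No other subset beats 510.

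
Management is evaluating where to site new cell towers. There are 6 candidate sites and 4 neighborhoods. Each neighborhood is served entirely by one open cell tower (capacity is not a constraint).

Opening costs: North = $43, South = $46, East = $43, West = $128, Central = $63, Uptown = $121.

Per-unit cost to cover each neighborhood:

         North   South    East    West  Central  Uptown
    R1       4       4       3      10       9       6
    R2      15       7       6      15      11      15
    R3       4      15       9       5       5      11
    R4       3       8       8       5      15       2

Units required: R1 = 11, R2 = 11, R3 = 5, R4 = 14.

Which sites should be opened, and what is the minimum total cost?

For any fixed open set, each neighborhood goes to its cheapest open site; total = fixed + service.
{North, East}: R1→East 3·11=33, R2→East 6·11=66, R3→North 4·5=20, R4→North 3·14=42. Service 161; fixed 86; total 247.
{North, South}: service 183 + fixed 89 = 272
{North, South, East}: service 161 + fixed 132 = 293
{North, South, East, West, Central, Uptown}: R1→East 3·11=33, R2→East 6·11=66, R3→North 4·5=20, R4→Uptown 2·14=28. Service 147; fixed 444; total 591.
No other subset beats 247.

Open North and East; minimum total cost 247.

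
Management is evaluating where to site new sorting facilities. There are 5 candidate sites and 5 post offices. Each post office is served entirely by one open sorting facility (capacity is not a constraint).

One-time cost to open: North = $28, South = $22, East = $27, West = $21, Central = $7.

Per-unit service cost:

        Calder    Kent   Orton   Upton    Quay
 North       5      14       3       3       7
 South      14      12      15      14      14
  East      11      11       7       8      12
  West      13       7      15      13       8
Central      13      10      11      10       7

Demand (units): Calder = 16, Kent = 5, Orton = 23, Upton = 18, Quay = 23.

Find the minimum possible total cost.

For any fixed open set, each post office goes to its cheapest open site; total = fixed + service.
{North, West}: Calder→North 5·16=80, Kent→West 7·5=35, Orton→North 3·23=69, Upton→North 3·18=54, Quay→North 7·23=161. Service 399; fixed 49; total 448.
{North, Central}: Calder→North 5·16=80, Kent→Central 10·5=50, Orton→North 3·23=69, Upton→North 3·18=54, Quay→North 7·23=161. Service 414; fixed 35; total 449.
{North, West, Central}: service 399 + fixed 56 = 455
{North, South, East, West, Central}: Calder→North 5·16=80, Kent→West 7·5=35, Orton→North 3·23=69, Upton→North 3·18=54, Quay→North 7·23=161. Service 399; fixed 105; total 504.
No other subset beats 448.

Minimum total cost: 448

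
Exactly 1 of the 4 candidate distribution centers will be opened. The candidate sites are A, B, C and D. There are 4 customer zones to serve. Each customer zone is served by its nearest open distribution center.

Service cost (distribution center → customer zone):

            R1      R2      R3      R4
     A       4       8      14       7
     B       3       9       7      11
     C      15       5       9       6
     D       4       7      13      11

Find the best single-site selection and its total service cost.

With exactly 1 open, each customer zone uses its cheapest among the chosen.
{B}: R1→B 3, R2→B 9, R3→B 7, R4→B 11. Service cost 30.
{A}: service cost 33
{C}: service cost 35
Among all 4 size-1 choices, {B} is lowest.

Choose B only; total service cost 30.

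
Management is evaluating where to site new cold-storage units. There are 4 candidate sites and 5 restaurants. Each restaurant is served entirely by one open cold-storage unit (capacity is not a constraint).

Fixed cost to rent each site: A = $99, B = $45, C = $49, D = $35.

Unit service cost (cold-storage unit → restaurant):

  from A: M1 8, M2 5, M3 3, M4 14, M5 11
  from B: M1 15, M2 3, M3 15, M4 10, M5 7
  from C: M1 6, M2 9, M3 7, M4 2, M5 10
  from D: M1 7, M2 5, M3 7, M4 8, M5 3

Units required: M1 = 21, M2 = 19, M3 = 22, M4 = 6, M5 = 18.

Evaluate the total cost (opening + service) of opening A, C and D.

Total cost: 536

Each restaurant is assigned to its cheapest site among the open ones.
{A, C, D}: M1→C 6·21=126, M2→A 5·19=95, M3→A 3·22=66, M4→C 2·6=12, M5→D 3·18=54. Service 353; fixed 183; total 536.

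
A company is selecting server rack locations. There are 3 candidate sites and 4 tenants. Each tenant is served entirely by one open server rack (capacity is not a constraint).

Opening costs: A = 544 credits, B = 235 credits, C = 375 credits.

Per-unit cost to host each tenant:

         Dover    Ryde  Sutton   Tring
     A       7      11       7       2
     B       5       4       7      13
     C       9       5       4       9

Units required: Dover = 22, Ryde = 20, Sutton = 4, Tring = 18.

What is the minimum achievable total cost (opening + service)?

Minimum total cost: 687

For any fixed open set, each tenant goes to its cheapest open site; total = fixed + service.
{B}: Dover→B 5·22=110, Ryde→B 4·20=80, Sutton→B 7·4=28, Tring→B 13·18=234. Service 452; fixed 235; total 687.
{C}: service 476 + fixed 375 = 851
{B, C}: Dover→B 5·22=110, Ryde→B 4·20=80, Sutton→C 4·4=16, Tring→C 9·18=162. Service 368; fixed 610; total 978.
{A, B, C}: service 242 + fixed 1154 = 1396
(All 7 nonempty subsets were checked; B only is lowest.)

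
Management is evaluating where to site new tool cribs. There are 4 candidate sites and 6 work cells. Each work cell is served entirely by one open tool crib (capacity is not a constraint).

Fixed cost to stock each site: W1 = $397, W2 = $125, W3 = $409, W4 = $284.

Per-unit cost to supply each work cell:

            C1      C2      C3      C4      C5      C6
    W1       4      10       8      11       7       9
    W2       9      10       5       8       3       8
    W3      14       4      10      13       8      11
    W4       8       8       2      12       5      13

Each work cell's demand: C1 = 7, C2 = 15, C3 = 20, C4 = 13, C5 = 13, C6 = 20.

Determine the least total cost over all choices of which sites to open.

Minimum total cost: 741

For any fixed open set, each work cell goes to its cheapest open site; total = fixed + service.
{W2}: C1→W2 9·7=63, C2→W2 10·15=150, C3→W2 5·20=100, C4→W2 8·13=104, C5→W2 3·13=39, C6→W2 8·20=160. Service 616; fixed 125; total 741.
{W2, W4}: C1→W4 8·7=56, C2→W4 8·15=120, C3→W4 2·20=40, C4→W2 8·13=104, C5→W2 3·13=39, C6→W2 8·20=160. Service 519; fixed 409; total 928.
{W4}: service 697 + fixed 284 = 981
{W1, W2, W3, W4}: service 431 + fixed 1215 = 1646
No other subset beats 741.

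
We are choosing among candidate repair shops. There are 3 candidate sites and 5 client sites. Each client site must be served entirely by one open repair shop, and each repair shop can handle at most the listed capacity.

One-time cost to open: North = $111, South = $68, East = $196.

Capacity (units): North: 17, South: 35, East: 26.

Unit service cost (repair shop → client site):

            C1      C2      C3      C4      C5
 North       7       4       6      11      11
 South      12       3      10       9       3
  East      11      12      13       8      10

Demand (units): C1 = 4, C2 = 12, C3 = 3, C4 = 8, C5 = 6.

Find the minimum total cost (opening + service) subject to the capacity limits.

Minimum total cost: 272

Open {South}: C1→South 12·4=48, C2→South 3·12=36, C3→South 10·3=30, C4→South 9·8=72, C5→South 3·6=18.
Loads: South carries 33/35. Service 204; fixed 68; total 272.
Next best feasible plan costs 351.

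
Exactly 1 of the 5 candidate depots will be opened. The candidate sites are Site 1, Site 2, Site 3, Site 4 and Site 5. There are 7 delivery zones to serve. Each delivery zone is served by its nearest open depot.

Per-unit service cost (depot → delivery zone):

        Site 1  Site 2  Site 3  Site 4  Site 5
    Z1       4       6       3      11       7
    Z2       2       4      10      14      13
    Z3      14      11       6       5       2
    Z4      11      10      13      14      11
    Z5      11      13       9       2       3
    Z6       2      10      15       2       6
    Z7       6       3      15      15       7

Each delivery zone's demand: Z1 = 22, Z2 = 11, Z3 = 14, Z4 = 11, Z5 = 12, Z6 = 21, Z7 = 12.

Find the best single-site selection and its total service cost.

With exactly 1 open, each delivery zone uses its cheapest among the chosen.
{Site 1}: Z1→Site 1 4·22=88, Z2→Site 1 2·11=22, Z3→Site 1 14·14=196, Z4→Site 1 11·11=121, Z5→Site 1 11·12=132, Z6→Site 1 2·21=42, Z7→Site 1 6·12=72. Service cost 673.
{Site 5}: service cost 692
{Site 2}: service cost 842
Among all 5 size-1 choices, {Site 1} is lowest.

Choose Site 1 only; total service cost 673.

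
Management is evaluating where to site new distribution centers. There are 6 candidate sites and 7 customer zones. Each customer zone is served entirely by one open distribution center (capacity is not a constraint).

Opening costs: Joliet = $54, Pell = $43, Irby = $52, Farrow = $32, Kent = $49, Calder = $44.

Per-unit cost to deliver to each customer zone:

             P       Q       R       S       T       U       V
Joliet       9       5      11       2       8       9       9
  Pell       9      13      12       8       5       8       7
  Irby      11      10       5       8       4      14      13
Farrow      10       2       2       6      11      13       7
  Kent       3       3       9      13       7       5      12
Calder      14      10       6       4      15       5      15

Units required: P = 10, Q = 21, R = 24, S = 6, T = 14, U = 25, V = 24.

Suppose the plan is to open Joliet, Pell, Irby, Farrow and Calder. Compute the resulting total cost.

Each customer zone is assigned to its cheapest site among the open ones.
{Joliet, Pell, Irby, Farrow, Calder}: P→Joliet 9·10=90, Q→Farrow 2·21=42, R→Farrow 2·24=48, S→Joliet 2·6=12, T→Irby 4·14=56, U→Calder 5·25=125, V→Pell 7·24=168. Service 541; fixed 225; total 766.

Total cost: 766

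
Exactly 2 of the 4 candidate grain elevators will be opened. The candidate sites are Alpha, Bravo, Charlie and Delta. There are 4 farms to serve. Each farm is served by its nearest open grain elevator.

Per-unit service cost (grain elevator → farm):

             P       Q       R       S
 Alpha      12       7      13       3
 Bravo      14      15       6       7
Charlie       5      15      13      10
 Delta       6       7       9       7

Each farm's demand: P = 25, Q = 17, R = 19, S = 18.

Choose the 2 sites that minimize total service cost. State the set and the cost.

Choose Alpha and Delta; total service cost 494.

With exactly 2 open, each farm uses its cheapest among the chosen.
{Alpha, Delta}: P→Delta 6·25=150, Q→Alpha 7·17=119, R→Delta 9·19=171, S→Alpha 3·18=54. Service cost 494.
{Bravo, Delta}: service cost 509
{Charlie, Delta}: service cost 541
Among all 6 size-2 choices, {Alpha, Delta} is lowest.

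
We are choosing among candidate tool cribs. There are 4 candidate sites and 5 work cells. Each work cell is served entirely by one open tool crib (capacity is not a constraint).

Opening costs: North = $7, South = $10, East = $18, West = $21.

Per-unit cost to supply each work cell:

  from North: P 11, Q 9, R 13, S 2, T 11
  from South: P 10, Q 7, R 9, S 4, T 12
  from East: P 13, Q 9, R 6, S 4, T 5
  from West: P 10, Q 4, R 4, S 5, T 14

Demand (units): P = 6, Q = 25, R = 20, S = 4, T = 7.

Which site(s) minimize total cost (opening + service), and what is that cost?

Open North, East and West; minimum total cost 329.

For any fixed open set, each work cell goes to its cheapest open site; total = fixed + service.
{North, East, West}: P→West 10·6=60, Q→West 4·25=100, R→West 4·20=80, S→North 2·4=8, T→East 5·7=35. Service 283; fixed 46; total 329.
{East, West}: service 291 + fixed 39 = 330
{North, South, East, West}: service 283 + fixed 56 = 339
{North}: P→North 11·6=66, Q→North 9·25=225, R→North 13·20=260, S→North 2·4=8, T→North 11·7=77. Service 636; fixed 7; total 643.
(All 15 nonempty subsets were checked; North, East and West is lowest.)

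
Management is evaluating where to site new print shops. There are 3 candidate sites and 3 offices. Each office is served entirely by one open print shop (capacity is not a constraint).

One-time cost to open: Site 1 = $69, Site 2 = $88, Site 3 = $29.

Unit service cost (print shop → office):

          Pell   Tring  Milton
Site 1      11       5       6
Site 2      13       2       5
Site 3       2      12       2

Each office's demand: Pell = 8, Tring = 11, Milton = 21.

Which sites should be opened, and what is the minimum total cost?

Open Site 2 and Site 3; minimum total cost 197.

For any fixed open set, each office goes to its cheapest open site; total = fixed + service.
{Site 2, Site 3}: Pell→Site 3 2·8=16, Tring→Site 2 2·11=22, Milton→Site 3 2·21=42. Service 80; fixed 117; total 197.
{Site 1, Site 3}: Pell→Site 3 2·8=16, Tring→Site 1 5·11=55, Milton→Site 3 2·21=42. Service 113; fixed 98; total 211.
{Site 3}: service 190 + fixed 29 = 219
{Site 1, Site 2, Site 3}: Pell→Site 3 2·8=16, Tring→Site 2 2·11=22, Milton→Site 3 2·21=42. Service 80; fixed 186; total 266.
No other subset beats 197.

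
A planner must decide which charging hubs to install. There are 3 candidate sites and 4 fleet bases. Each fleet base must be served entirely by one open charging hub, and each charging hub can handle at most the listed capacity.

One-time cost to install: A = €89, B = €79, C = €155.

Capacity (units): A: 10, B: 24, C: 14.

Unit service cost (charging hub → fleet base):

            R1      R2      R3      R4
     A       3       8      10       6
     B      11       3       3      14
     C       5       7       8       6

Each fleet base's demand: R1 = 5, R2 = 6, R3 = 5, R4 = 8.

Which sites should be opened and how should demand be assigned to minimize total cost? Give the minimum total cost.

Minimum total cost: 279

Open {B}: R1→B 11·5=55, R2→B 3·6=18, R3→B 3·5=15, R4→B 14·8=112.
Loads: B carries 24/24. Service 200; fixed 79; total 279.
Next best feasible plan costs 304.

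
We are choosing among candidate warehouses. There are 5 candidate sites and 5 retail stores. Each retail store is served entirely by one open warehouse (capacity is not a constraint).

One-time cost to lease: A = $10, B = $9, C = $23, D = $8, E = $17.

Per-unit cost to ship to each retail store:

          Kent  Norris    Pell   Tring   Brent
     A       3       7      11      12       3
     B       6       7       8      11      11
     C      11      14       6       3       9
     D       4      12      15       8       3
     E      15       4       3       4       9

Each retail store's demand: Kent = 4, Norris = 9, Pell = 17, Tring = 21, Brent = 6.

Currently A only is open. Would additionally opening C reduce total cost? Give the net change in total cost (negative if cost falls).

Yes — net change −251 (cost falls by 251).

Current service cost with {A}: 532.
Adding C: each retail store re-picks its cheapest; new service cost 258, saving 274.
Extra fixed cost: 23. Net change = 23 − 274 = -251.
(Totals: 542 → 291.)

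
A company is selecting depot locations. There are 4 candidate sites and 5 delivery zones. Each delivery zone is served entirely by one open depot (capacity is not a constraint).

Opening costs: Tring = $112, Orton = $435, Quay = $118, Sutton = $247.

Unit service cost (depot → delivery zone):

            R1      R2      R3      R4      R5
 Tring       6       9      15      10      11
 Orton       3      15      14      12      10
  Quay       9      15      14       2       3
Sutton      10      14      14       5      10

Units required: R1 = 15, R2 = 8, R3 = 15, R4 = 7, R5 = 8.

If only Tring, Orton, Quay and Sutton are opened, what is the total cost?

Total cost: 1277

Each delivery zone is assigned to its cheapest site among the open ones.
{Tring, Orton, Quay, Sutton}: R1→Orton 3·15=45, R2→Tring 9·8=72, R3→Orton 14·15=210, R4→Quay 2·7=14, R5→Quay 3·8=24. Service 365; fixed 912; total 1277.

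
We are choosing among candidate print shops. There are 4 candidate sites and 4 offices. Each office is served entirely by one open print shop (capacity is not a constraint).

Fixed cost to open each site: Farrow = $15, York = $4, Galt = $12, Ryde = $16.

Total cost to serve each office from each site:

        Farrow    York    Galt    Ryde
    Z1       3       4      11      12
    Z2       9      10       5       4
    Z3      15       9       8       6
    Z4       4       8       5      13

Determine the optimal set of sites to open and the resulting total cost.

For any fixed open set, each office goes to its cheapest open site; total = fixed + service.
{York}: Z1→York 4, Z2→York 10, Z3→York 9, Z4→York 8. Service 31; fixed 4; total 35.
{York, Galt}: Z1→York 4, Z2→Galt 5, Z3→Galt 8, Z4→Galt 5. Service 22; fixed 16; total 38.
{Galt}: service 29 + fixed 12 = 41
{Farrow, York, Galt, Ryde}: Z1→Farrow 3, Z2→Ryde 4, Z3→Ryde 6, Z4→Farrow 4. Service 17; fixed 47; total 64.
No other subset beats 35.

Open York only; minimum total cost 35.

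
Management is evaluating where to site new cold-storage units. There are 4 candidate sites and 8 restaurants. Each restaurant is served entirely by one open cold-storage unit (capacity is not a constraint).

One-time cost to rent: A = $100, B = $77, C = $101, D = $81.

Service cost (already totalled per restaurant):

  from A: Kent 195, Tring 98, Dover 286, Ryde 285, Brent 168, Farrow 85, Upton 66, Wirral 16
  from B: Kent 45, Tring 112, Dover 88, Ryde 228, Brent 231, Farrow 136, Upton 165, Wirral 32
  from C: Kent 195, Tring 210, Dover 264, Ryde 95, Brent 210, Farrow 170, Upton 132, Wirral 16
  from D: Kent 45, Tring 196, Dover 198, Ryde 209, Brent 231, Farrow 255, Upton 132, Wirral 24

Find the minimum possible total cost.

For any fixed open set, each restaurant goes to its cheapest open site; total = fixed + service.
{A, B, C}: Kent→B 45, Tring→A 98, Dover→B 88, Ryde→C 95, Brent→A 168, Farrow→A 85, Upton→A 66, Wirral→A 16. Service 661; fixed 278; total 939.
{A, B}: service 794 + fixed 177 = 971
{B, C}: service 834 + fixed 178 = 1012
{A, B, C, D}: service 661 + fixed 359 = 1020
(All 15 nonempty subsets were checked; A, B and C is lowest.)

Minimum total cost: 939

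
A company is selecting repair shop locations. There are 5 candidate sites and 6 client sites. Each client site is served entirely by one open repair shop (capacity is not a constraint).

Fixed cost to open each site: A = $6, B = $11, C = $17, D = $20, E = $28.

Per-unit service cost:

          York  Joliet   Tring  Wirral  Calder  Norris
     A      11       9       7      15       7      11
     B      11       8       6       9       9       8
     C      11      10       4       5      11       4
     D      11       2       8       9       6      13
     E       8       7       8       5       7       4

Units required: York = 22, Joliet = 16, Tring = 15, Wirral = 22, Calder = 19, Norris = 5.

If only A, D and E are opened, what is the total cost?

Total cost: 611

Each client site is assigned to its cheapest site among the open ones.
{A, D, E}: York→E 8·22=176, Joliet→D 2·16=32, Tring→A 7·15=105, Wirral→E 5·22=110, Calder→D 6·19=114, Norris→E 4·5=20. Service 557; fixed 54; total 611.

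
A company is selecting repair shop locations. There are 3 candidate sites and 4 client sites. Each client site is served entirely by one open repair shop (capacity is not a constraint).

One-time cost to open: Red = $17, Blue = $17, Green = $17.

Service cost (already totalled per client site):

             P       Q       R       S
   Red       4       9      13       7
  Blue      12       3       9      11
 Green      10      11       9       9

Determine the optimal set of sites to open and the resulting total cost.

Open Red only; minimum total cost 50.

For any fixed open set, each client site goes to its cheapest open site; total = fixed + service.
{Red}: P→Red 4, Q→Red 9, R→Red 13, S→Red 7. Service 33; fixed 17; total 50.
{Blue}: P→Blue 12, Q→Blue 3, R→Blue 9, S→Blue 11. Service 35; fixed 17; total 52.
{Green}: P→Green 10, Q→Green 11, R→Green 9, S→Green 9. Service 39; fixed 17; total 56.
{Red, Blue, Green}: service 23 + fixed 51 = 74
No other subset beats 50.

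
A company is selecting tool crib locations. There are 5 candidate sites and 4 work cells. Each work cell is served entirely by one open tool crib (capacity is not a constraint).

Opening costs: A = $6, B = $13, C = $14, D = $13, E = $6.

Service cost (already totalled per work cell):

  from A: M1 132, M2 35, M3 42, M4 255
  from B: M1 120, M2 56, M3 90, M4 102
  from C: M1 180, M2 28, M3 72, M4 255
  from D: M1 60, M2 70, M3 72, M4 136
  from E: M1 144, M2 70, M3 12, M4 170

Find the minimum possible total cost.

For any fixed open set, each work cell goes to its cheapest open site; total = fixed + service.
{A, B, D, E}: M1→D 60, M2→A 35, M3→E 12, M4→B 102. Service 209; fixed 38; total 247.
{B, C, D, E}: service 202 + fixed 46 = 248
{A, B, C, D, E}: service 202 + fixed 52 = 254
{A}: service 464 + fixed 6 = 470
No other subset beats 247.

Minimum total cost: 247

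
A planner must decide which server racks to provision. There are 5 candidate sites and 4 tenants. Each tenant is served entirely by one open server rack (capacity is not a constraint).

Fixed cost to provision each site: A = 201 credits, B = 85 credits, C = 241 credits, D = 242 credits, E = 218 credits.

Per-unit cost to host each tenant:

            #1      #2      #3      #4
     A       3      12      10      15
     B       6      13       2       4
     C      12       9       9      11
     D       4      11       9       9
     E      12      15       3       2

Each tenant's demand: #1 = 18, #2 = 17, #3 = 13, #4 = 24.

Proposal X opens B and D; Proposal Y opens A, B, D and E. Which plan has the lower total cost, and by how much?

Proposal X: {B, D}: #1→D 4·18=72, #2→D 11·17=187, #3→B 2·13=26, #4→B 4·24=96. Service 381; fixed 327; total 708.
Proposal Y: {A, B, D, E}: #1→A 3·18=54, #2→D 11·17=187, #3→B 2·13=26, #4→E 2·24=48. Service 315; fixed 746; total 1061.
Difference: |708 − 1061| = 353.

Proposal X is cheaper by 353.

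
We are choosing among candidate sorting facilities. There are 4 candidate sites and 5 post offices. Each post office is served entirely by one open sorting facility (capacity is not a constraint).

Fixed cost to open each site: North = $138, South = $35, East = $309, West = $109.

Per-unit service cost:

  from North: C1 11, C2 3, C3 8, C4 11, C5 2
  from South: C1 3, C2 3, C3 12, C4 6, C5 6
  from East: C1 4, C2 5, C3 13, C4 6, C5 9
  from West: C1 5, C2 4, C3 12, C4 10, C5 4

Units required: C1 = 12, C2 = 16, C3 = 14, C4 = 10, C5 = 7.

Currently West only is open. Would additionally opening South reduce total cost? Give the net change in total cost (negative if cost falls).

Current service cost with {West}: 420.
Adding South: each post office re-picks its cheapest; new service cost 340, saving 80.
Extra fixed cost: 35. Net change = 35 − 80 = -45.
(Totals: 529 → 484.)

Yes — net change −45 (cost falls by 45).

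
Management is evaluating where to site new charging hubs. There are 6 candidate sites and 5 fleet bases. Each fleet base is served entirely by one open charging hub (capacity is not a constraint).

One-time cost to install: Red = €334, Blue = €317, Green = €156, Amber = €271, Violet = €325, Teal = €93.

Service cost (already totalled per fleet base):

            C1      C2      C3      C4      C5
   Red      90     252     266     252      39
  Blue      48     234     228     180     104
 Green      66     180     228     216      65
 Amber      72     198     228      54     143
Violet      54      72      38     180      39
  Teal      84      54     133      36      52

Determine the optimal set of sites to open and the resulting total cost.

Open Teal only; minimum total cost 452.

For any fixed open set, each fleet base goes to its cheapest open site; total = fixed + service.
{Teal}: C1→Teal 84, C2→Teal 54, C3→Teal 133, C4→Teal 36, C5→Teal 52. Service 359; fixed 93; total 452.
{Green, Teal}: service 341 + fixed 249 = 590
{Violet, Teal}: C1→Violet 54, C2→Teal 54, C3→Violet 38, C4→Teal 36, C5→Violet 39. Service 221; fixed 418; total 639.
{Red, Blue, Green, Amber, Violet, Teal}: service 215 + fixed 1496 = 1711
No other subset beats 452.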